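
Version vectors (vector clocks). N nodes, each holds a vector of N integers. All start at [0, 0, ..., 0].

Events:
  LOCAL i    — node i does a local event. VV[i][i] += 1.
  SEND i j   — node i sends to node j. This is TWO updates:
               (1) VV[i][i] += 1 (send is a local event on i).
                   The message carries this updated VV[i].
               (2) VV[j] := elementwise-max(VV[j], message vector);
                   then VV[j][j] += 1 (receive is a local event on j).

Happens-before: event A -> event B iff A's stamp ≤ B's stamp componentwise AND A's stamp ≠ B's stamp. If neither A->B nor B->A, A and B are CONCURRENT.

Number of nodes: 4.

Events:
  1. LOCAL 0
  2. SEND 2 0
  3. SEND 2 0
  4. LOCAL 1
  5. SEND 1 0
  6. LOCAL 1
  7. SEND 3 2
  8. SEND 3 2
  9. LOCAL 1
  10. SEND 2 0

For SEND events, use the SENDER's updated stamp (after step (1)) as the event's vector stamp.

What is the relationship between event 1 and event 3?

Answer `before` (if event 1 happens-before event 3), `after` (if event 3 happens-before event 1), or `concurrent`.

Answer: concurrent

Derivation:
Initial: VV[0]=[0, 0, 0, 0]
Initial: VV[1]=[0, 0, 0, 0]
Initial: VV[2]=[0, 0, 0, 0]
Initial: VV[3]=[0, 0, 0, 0]
Event 1: LOCAL 0: VV[0][0]++ -> VV[0]=[1, 0, 0, 0]
Event 2: SEND 2->0: VV[2][2]++ -> VV[2]=[0, 0, 1, 0], msg_vec=[0, 0, 1, 0]; VV[0]=max(VV[0],msg_vec) then VV[0][0]++ -> VV[0]=[2, 0, 1, 0]
Event 3: SEND 2->0: VV[2][2]++ -> VV[2]=[0, 0, 2, 0], msg_vec=[0, 0, 2, 0]; VV[0]=max(VV[0],msg_vec) then VV[0][0]++ -> VV[0]=[3, 0, 2, 0]
Event 4: LOCAL 1: VV[1][1]++ -> VV[1]=[0, 1, 0, 0]
Event 5: SEND 1->0: VV[1][1]++ -> VV[1]=[0, 2, 0, 0], msg_vec=[0, 2, 0, 0]; VV[0]=max(VV[0],msg_vec) then VV[0][0]++ -> VV[0]=[4, 2, 2, 0]
Event 6: LOCAL 1: VV[1][1]++ -> VV[1]=[0, 3, 0, 0]
Event 7: SEND 3->2: VV[3][3]++ -> VV[3]=[0, 0, 0, 1], msg_vec=[0, 0, 0, 1]; VV[2]=max(VV[2],msg_vec) then VV[2][2]++ -> VV[2]=[0, 0, 3, 1]
Event 8: SEND 3->2: VV[3][3]++ -> VV[3]=[0, 0, 0, 2], msg_vec=[0, 0, 0, 2]; VV[2]=max(VV[2],msg_vec) then VV[2][2]++ -> VV[2]=[0, 0, 4, 2]
Event 9: LOCAL 1: VV[1][1]++ -> VV[1]=[0, 4, 0, 0]
Event 10: SEND 2->0: VV[2][2]++ -> VV[2]=[0, 0, 5, 2], msg_vec=[0, 0, 5, 2]; VV[0]=max(VV[0],msg_vec) then VV[0][0]++ -> VV[0]=[5, 2, 5, 2]
Event 1 stamp: [1, 0, 0, 0]
Event 3 stamp: [0, 0, 2, 0]
[1, 0, 0, 0] <= [0, 0, 2, 0]? False
[0, 0, 2, 0] <= [1, 0, 0, 0]? False
Relation: concurrent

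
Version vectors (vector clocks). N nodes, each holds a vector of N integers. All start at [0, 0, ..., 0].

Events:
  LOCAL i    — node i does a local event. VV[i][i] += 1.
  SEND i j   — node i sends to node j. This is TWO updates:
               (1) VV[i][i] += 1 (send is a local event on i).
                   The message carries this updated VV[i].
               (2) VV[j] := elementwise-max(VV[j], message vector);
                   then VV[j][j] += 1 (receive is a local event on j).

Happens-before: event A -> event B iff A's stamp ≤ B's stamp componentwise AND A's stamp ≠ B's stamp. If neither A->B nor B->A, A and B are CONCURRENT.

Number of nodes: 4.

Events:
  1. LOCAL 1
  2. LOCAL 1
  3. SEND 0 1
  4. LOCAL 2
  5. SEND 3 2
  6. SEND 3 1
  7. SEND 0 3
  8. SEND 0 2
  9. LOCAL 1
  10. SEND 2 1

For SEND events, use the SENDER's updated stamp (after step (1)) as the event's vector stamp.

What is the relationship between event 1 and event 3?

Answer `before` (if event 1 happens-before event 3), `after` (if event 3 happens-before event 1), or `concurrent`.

Answer: concurrent

Derivation:
Initial: VV[0]=[0, 0, 0, 0]
Initial: VV[1]=[0, 0, 0, 0]
Initial: VV[2]=[0, 0, 0, 0]
Initial: VV[3]=[0, 0, 0, 0]
Event 1: LOCAL 1: VV[1][1]++ -> VV[1]=[0, 1, 0, 0]
Event 2: LOCAL 1: VV[1][1]++ -> VV[1]=[0, 2, 0, 0]
Event 3: SEND 0->1: VV[0][0]++ -> VV[0]=[1, 0, 0, 0], msg_vec=[1, 0, 0, 0]; VV[1]=max(VV[1],msg_vec) then VV[1][1]++ -> VV[1]=[1, 3, 0, 0]
Event 4: LOCAL 2: VV[2][2]++ -> VV[2]=[0, 0, 1, 0]
Event 5: SEND 3->2: VV[3][3]++ -> VV[3]=[0, 0, 0, 1], msg_vec=[0, 0, 0, 1]; VV[2]=max(VV[2],msg_vec) then VV[2][2]++ -> VV[2]=[0, 0, 2, 1]
Event 6: SEND 3->1: VV[3][3]++ -> VV[3]=[0, 0, 0, 2], msg_vec=[0, 0, 0, 2]; VV[1]=max(VV[1],msg_vec) then VV[1][1]++ -> VV[1]=[1, 4, 0, 2]
Event 7: SEND 0->3: VV[0][0]++ -> VV[0]=[2, 0, 0, 0], msg_vec=[2, 0, 0, 0]; VV[3]=max(VV[3],msg_vec) then VV[3][3]++ -> VV[3]=[2, 0, 0, 3]
Event 8: SEND 0->2: VV[0][0]++ -> VV[0]=[3, 0, 0, 0], msg_vec=[3, 0, 0, 0]; VV[2]=max(VV[2],msg_vec) then VV[2][2]++ -> VV[2]=[3, 0, 3, 1]
Event 9: LOCAL 1: VV[1][1]++ -> VV[1]=[1, 5, 0, 2]
Event 10: SEND 2->1: VV[2][2]++ -> VV[2]=[3, 0, 4, 1], msg_vec=[3, 0, 4, 1]; VV[1]=max(VV[1],msg_vec) then VV[1][1]++ -> VV[1]=[3, 6, 4, 2]
Event 1 stamp: [0, 1, 0, 0]
Event 3 stamp: [1, 0, 0, 0]
[0, 1, 0, 0] <= [1, 0, 0, 0]? False
[1, 0, 0, 0] <= [0, 1, 0, 0]? False
Relation: concurrent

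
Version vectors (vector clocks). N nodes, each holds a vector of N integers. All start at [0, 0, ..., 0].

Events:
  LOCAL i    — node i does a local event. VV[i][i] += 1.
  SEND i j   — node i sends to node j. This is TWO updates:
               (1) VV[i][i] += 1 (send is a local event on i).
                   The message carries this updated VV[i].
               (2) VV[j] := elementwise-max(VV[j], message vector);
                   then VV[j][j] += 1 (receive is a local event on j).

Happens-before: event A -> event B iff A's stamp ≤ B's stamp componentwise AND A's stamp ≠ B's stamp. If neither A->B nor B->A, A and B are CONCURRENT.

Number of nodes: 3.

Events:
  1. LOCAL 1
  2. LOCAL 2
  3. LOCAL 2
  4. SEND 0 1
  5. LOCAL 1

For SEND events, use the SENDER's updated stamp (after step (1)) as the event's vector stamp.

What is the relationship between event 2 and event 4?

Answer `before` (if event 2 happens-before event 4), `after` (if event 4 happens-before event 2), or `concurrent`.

Answer: concurrent

Derivation:
Initial: VV[0]=[0, 0, 0]
Initial: VV[1]=[0, 0, 0]
Initial: VV[2]=[0, 0, 0]
Event 1: LOCAL 1: VV[1][1]++ -> VV[1]=[0, 1, 0]
Event 2: LOCAL 2: VV[2][2]++ -> VV[2]=[0, 0, 1]
Event 3: LOCAL 2: VV[2][2]++ -> VV[2]=[0, 0, 2]
Event 4: SEND 0->1: VV[0][0]++ -> VV[0]=[1, 0, 0], msg_vec=[1, 0, 0]; VV[1]=max(VV[1],msg_vec) then VV[1][1]++ -> VV[1]=[1, 2, 0]
Event 5: LOCAL 1: VV[1][1]++ -> VV[1]=[1, 3, 0]
Event 2 stamp: [0, 0, 1]
Event 4 stamp: [1, 0, 0]
[0, 0, 1] <= [1, 0, 0]? False
[1, 0, 0] <= [0, 0, 1]? False
Relation: concurrent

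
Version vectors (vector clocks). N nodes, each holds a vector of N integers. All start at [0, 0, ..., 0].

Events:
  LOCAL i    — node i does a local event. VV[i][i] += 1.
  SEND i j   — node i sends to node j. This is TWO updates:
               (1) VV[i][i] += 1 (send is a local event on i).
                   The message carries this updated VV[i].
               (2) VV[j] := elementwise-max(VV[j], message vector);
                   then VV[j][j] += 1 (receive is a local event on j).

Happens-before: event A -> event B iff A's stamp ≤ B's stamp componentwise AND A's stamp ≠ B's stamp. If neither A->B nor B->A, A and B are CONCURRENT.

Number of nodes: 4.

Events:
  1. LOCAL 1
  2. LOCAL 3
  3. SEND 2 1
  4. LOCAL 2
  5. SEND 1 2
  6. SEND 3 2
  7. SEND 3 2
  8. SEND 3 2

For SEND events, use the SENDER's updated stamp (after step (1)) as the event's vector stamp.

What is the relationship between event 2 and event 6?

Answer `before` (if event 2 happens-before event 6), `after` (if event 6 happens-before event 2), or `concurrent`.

Answer: before

Derivation:
Initial: VV[0]=[0, 0, 0, 0]
Initial: VV[1]=[0, 0, 0, 0]
Initial: VV[2]=[0, 0, 0, 0]
Initial: VV[3]=[0, 0, 0, 0]
Event 1: LOCAL 1: VV[1][1]++ -> VV[1]=[0, 1, 0, 0]
Event 2: LOCAL 3: VV[3][3]++ -> VV[3]=[0, 0, 0, 1]
Event 3: SEND 2->1: VV[2][2]++ -> VV[2]=[0, 0, 1, 0], msg_vec=[0, 0, 1, 0]; VV[1]=max(VV[1],msg_vec) then VV[1][1]++ -> VV[1]=[0, 2, 1, 0]
Event 4: LOCAL 2: VV[2][2]++ -> VV[2]=[0, 0, 2, 0]
Event 5: SEND 1->2: VV[1][1]++ -> VV[1]=[0, 3, 1, 0], msg_vec=[0, 3, 1, 0]; VV[2]=max(VV[2],msg_vec) then VV[2][2]++ -> VV[2]=[0, 3, 3, 0]
Event 6: SEND 3->2: VV[3][3]++ -> VV[3]=[0, 0, 0, 2], msg_vec=[0, 0, 0, 2]; VV[2]=max(VV[2],msg_vec) then VV[2][2]++ -> VV[2]=[0, 3, 4, 2]
Event 7: SEND 3->2: VV[3][3]++ -> VV[3]=[0, 0, 0, 3], msg_vec=[0, 0, 0, 3]; VV[2]=max(VV[2],msg_vec) then VV[2][2]++ -> VV[2]=[0, 3, 5, 3]
Event 8: SEND 3->2: VV[3][3]++ -> VV[3]=[0, 0, 0, 4], msg_vec=[0, 0, 0, 4]; VV[2]=max(VV[2],msg_vec) then VV[2][2]++ -> VV[2]=[0, 3, 6, 4]
Event 2 stamp: [0, 0, 0, 1]
Event 6 stamp: [0, 0, 0, 2]
[0, 0, 0, 1] <= [0, 0, 0, 2]? True
[0, 0, 0, 2] <= [0, 0, 0, 1]? False
Relation: before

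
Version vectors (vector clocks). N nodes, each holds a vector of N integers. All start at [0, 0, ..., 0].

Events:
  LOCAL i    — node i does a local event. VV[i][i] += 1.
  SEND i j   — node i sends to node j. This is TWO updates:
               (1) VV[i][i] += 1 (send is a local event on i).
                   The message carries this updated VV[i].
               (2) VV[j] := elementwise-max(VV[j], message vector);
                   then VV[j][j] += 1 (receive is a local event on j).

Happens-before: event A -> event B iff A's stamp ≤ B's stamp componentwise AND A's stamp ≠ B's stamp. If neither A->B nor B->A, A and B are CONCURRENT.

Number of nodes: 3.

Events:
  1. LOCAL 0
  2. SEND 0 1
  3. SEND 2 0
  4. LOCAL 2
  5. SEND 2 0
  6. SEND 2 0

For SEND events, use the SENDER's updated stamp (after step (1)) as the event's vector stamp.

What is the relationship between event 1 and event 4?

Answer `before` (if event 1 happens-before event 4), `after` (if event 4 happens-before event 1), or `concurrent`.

Initial: VV[0]=[0, 0, 0]
Initial: VV[1]=[0, 0, 0]
Initial: VV[2]=[0, 0, 0]
Event 1: LOCAL 0: VV[0][0]++ -> VV[0]=[1, 0, 0]
Event 2: SEND 0->1: VV[0][0]++ -> VV[0]=[2, 0, 0], msg_vec=[2, 0, 0]; VV[1]=max(VV[1],msg_vec) then VV[1][1]++ -> VV[1]=[2, 1, 0]
Event 3: SEND 2->0: VV[2][2]++ -> VV[2]=[0, 0, 1], msg_vec=[0, 0, 1]; VV[0]=max(VV[0],msg_vec) then VV[0][0]++ -> VV[0]=[3, 0, 1]
Event 4: LOCAL 2: VV[2][2]++ -> VV[2]=[0, 0, 2]
Event 5: SEND 2->0: VV[2][2]++ -> VV[2]=[0, 0, 3], msg_vec=[0, 0, 3]; VV[0]=max(VV[0],msg_vec) then VV[0][0]++ -> VV[0]=[4, 0, 3]
Event 6: SEND 2->0: VV[2][2]++ -> VV[2]=[0, 0, 4], msg_vec=[0, 0, 4]; VV[0]=max(VV[0],msg_vec) then VV[0][0]++ -> VV[0]=[5, 0, 4]
Event 1 stamp: [1, 0, 0]
Event 4 stamp: [0, 0, 2]
[1, 0, 0] <= [0, 0, 2]? False
[0, 0, 2] <= [1, 0, 0]? False
Relation: concurrent

Answer: concurrent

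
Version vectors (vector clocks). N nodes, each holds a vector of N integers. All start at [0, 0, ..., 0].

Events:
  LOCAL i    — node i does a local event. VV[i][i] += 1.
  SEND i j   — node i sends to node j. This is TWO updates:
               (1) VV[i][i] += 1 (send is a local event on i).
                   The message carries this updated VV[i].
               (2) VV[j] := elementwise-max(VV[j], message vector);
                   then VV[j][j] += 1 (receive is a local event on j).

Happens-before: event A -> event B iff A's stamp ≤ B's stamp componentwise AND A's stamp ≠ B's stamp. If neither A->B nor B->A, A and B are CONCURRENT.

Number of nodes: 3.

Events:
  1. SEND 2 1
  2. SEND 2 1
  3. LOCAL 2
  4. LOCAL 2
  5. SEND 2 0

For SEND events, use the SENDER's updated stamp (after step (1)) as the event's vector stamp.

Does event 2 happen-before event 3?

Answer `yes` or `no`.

Answer: yes

Derivation:
Initial: VV[0]=[0, 0, 0]
Initial: VV[1]=[0, 0, 0]
Initial: VV[2]=[0, 0, 0]
Event 1: SEND 2->1: VV[2][2]++ -> VV[2]=[0, 0, 1], msg_vec=[0, 0, 1]; VV[1]=max(VV[1],msg_vec) then VV[1][1]++ -> VV[1]=[0, 1, 1]
Event 2: SEND 2->1: VV[2][2]++ -> VV[2]=[0, 0, 2], msg_vec=[0, 0, 2]; VV[1]=max(VV[1],msg_vec) then VV[1][1]++ -> VV[1]=[0, 2, 2]
Event 3: LOCAL 2: VV[2][2]++ -> VV[2]=[0, 0, 3]
Event 4: LOCAL 2: VV[2][2]++ -> VV[2]=[0, 0, 4]
Event 5: SEND 2->0: VV[2][2]++ -> VV[2]=[0, 0, 5], msg_vec=[0, 0, 5]; VV[0]=max(VV[0],msg_vec) then VV[0][0]++ -> VV[0]=[1, 0, 5]
Event 2 stamp: [0, 0, 2]
Event 3 stamp: [0, 0, 3]
[0, 0, 2] <= [0, 0, 3]? True. Equal? False. Happens-before: True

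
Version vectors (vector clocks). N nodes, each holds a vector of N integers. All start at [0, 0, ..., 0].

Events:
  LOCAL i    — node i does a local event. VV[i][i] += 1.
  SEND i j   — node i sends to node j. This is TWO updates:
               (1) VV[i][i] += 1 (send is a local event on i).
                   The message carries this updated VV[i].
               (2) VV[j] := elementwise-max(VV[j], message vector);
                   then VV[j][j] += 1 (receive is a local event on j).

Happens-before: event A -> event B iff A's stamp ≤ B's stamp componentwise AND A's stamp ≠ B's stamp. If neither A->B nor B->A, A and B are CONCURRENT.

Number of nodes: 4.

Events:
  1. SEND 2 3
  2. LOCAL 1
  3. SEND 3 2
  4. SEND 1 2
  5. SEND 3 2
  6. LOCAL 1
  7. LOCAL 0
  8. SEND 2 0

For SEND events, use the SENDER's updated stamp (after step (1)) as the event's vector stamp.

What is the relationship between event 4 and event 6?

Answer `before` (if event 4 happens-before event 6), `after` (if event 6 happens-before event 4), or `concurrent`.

Answer: before

Derivation:
Initial: VV[0]=[0, 0, 0, 0]
Initial: VV[1]=[0, 0, 0, 0]
Initial: VV[2]=[0, 0, 0, 0]
Initial: VV[3]=[0, 0, 0, 0]
Event 1: SEND 2->3: VV[2][2]++ -> VV[2]=[0, 0, 1, 0], msg_vec=[0, 0, 1, 0]; VV[3]=max(VV[3],msg_vec) then VV[3][3]++ -> VV[3]=[0, 0, 1, 1]
Event 2: LOCAL 1: VV[1][1]++ -> VV[1]=[0, 1, 0, 0]
Event 3: SEND 3->2: VV[3][3]++ -> VV[3]=[0, 0, 1, 2], msg_vec=[0, 0, 1, 2]; VV[2]=max(VV[2],msg_vec) then VV[2][2]++ -> VV[2]=[0, 0, 2, 2]
Event 4: SEND 1->2: VV[1][1]++ -> VV[1]=[0, 2, 0, 0], msg_vec=[0, 2, 0, 0]; VV[2]=max(VV[2],msg_vec) then VV[2][2]++ -> VV[2]=[0, 2, 3, 2]
Event 5: SEND 3->2: VV[3][3]++ -> VV[3]=[0, 0, 1, 3], msg_vec=[0, 0, 1, 3]; VV[2]=max(VV[2],msg_vec) then VV[2][2]++ -> VV[2]=[0, 2, 4, 3]
Event 6: LOCAL 1: VV[1][1]++ -> VV[1]=[0, 3, 0, 0]
Event 7: LOCAL 0: VV[0][0]++ -> VV[0]=[1, 0, 0, 0]
Event 8: SEND 2->0: VV[2][2]++ -> VV[2]=[0, 2, 5, 3], msg_vec=[0, 2, 5, 3]; VV[0]=max(VV[0],msg_vec) then VV[0][0]++ -> VV[0]=[2, 2, 5, 3]
Event 4 stamp: [0, 2, 0, 0]
Event 6 stamp: [0, 3, 0, 0]
[0, 2, 0, 0] <= [0, 3, 0, 0]? True
[0, 3, 0, 0] <= [0, 2, 0, 0]? False
Relation: before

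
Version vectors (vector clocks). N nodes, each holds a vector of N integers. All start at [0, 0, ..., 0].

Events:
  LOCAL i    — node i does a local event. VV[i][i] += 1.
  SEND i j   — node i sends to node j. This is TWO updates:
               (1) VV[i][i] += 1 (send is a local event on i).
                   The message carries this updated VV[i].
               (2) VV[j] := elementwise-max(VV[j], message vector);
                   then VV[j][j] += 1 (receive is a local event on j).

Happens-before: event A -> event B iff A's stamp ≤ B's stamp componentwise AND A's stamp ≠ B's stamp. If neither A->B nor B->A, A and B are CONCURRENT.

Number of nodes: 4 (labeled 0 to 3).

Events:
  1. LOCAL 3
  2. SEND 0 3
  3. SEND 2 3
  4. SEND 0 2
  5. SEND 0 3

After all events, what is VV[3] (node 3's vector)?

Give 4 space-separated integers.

Answer: 3 0 1 4

Derivation:
Initial: VV[0]=[0, 0, 0, 0]
Initial: VV[1]=[0, 0, 0, 0]
Initial: VV[2]=[0, 0, 0, 0]
Initial: VV[3]=[0, 0, 0, 0]
Event 1: LOCAL 3: VV[3][3]++ -> VV[3]=[0, 0, 0, 1]
Event 2: SEND 0->3: VV[0][0]++ -> VV[0]=[1, 0, 0, 0], msg_vec=[1, 0, 0, 0]; VV[3]=max(VV[3],msg_vec) then VV[3][3]++ -> VV[3]=[1, 0, 0, 2]
Event 3: SEND 2->3: VV[2][2]++ -> VV[2]=[0, 0, 1, 0], msg_vec=[0, 0, 1, 0]; VV[3]=max(VV[3],msg_vec) then VV[3][3]++ -> VV[3]=[1, 0, 1, 3]
Event 4: SEND 0->2: VV[0][0]++ -> VV[0]=[2, 0, 0, 0], msg_vec=[2, 0, 0, 0]; VV[2]=max(VV[2],msg_vec) then VV[2][2]++ -> VV[2]=[2, 0, 2, 0]
Event 5: SEND 0->3: VV[0][0]++ -> VV[0]=[3, 0, 0, 0], msg_vec=[3, 0, 0, 0]; VV[3]=max(VV[3],msg_vec) then VV[3][3]++ -> VV[3]=[3, 0, 1, 4]
Final vectors: VV[0]=[3, 0, 0, 0]; VV[1]=[0, 0, 0, 0]; VV[2]=[2, 0, 2, 0]; VV[3]=[3, 0, 1, 4]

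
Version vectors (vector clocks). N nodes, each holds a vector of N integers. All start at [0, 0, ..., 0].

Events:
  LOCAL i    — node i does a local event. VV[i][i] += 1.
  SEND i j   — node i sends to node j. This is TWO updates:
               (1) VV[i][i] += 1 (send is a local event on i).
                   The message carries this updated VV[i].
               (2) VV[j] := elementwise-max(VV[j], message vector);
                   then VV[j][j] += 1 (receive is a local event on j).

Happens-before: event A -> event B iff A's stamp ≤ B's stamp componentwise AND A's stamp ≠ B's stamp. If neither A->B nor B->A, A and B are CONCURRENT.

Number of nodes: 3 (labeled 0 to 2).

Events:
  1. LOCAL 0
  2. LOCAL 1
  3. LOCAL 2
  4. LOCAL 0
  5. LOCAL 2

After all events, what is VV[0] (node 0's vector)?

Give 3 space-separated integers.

Initial: VV[0]=[0, 0, 0]
Initial: VV[1]=[0, 0, 0]
Initial: VV[2]=[0, 0, 0]
Event 1: LOCAL 0: VV[0][0]++ -> VV[0]=[1, 0, 0]
Event 2: LOCAL 1: VV[1][1]++ -> VV[1]=[0, 1, 0]
Event 3: LOCAL 2: VV[2][2]++ -> VV[2]=[0, 0, 1]
Event 4: LOCAL 0: VV[0][0]++ -> VV[0]=[2, 0, 0]
Event 5: LOCAL 2: VV[2][2]++ -> VV[2]=[0, 0, 2]
Final vectors: VV[0]=[2, 0, 0]; VV[1]=[0, 1, 0]; VV[2]=[0, 0, 2]

Answer: 2 0 0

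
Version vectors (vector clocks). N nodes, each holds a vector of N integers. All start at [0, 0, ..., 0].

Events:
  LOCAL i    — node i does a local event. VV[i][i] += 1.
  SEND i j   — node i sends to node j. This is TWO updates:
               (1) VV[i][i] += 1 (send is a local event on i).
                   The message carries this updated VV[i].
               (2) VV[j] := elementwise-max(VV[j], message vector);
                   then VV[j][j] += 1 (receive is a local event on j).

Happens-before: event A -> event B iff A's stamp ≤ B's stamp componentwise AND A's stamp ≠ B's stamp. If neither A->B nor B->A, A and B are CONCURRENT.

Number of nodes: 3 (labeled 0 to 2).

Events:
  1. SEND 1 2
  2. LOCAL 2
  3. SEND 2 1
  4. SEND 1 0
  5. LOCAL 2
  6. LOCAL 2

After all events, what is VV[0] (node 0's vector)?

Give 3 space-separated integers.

Initial: VV[0]=[0, 0, 0]
Initial: VV[1]=[0, 0, 0]
Initial: VV[2]=[0, 0, 0]
Event 1: SEND 1->2: VV[1][1]++ -> VV[1]=[0, 1, 0], msg_vec=[0, 1, 0]; VV[2]=max(VV[2],msg_vec) then VV[2][2]++ -> VV[2]=[0, 1, 1]
Event 2: LOCAL 2: VV[2][2]++ -> VV[2]=[0, 1, 2]
Event 3: SEND 2->1: VV[2][2]++ -> VV[2]=[0, 1, 3], msg_vec=[0, 1, 3]; VV[1]=max(VV[1],msg_vec) then VV[1][1]++ -> VV[1]=[0, 2, 3]
Event 4: SEND 1->0: VV[1][1]++ -> VV[1]=[0, 3, 3], msg_vec=[0, 3, 3]; VV[0]=max(VV[0],msg_vec) then VV[0][0]++ -> VV[0]=[1, 3, 3]
Event 5: LOCAL 2: VV[2][2]++ -> VV[2]=[0, 1, 4]
Event 6: LOCAL 2: VV[2][2]++ -> VV[2]=[0, 1, 5]
Final vectors: VV[0]=[1, 3, 3]; VV[1]=[0, 3, 3]; VV[2]=[0, 1, 5]

Answer: 1 3 3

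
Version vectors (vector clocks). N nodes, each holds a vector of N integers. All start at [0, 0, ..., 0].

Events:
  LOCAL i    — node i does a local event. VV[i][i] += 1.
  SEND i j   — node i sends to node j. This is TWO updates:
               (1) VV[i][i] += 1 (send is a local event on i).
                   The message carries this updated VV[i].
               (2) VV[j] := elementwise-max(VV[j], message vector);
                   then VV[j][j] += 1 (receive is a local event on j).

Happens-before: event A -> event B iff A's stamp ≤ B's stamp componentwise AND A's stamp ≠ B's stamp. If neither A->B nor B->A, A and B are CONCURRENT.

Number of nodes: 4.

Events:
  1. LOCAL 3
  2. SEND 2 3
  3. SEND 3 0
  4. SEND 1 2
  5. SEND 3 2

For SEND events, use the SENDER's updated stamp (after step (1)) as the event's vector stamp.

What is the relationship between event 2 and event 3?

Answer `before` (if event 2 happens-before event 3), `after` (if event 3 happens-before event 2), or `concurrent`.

Initial: VV[0]=[0, 0, 0, 0]
Initial: VV[1]=[0, 0, 0, 0]
Initial: VV[2]=[0, 0, 0, 0]
Initial: VV[3]=[0, 0, 0, 0]
Event 1: LOCAL 3: VV[3][3]++ -> VV[3]=[0, 0, 0, 1]
Event 2: SEND 2->3: VV[2][2]++ -> VV[2]=[0, 0, 1, 0], msg_vec=[0, 0, 1, 0]; VV[3]=max(VV[3],msg_vec) then VV[3][3]++ -> VV[3]=[0, 0, 1, 2]
Event 3: SEND 3->0: VV[3][3]++ -> VV[3]=[0, 0, 1, 3], msg_vec=[0, 0, 1, 3]; VV[0]=max(VV[0],msg_vec) then VV[0][0]++ -> VV[0]=[1, 0, 1, 3]
Event 4: SEND 1->2: VV[1][1]++ -> VV[1]=[0, 1, 0, 0], msg_vec=[0, 1, 0, 0]; VV[2]=max(VV[2],msg_vec) then VV[2][2]++ -> VV[2]=[0, 1, 2, 0]
Event 5: SEND 3->2: VV[3][3]++ -> VV[3]=[0, 0, 1, 4], msg_vec=[0, 0, 1, 4]; VV[2]=max(VV[2],msg_vec) then VV[2][2]++ -> VV[2]=[0, 1, 3, 4]
Event 2 stamp: [0, 0, 1, 0]
Event 3 stamp: [0, 0, 1, 3]
[0, 0, 1, 0] <= [0, 0, 1, 3]? True
[0, 0, 1, 3] <= [0, 0, 1, 0]? False
Relation: before

Answer: before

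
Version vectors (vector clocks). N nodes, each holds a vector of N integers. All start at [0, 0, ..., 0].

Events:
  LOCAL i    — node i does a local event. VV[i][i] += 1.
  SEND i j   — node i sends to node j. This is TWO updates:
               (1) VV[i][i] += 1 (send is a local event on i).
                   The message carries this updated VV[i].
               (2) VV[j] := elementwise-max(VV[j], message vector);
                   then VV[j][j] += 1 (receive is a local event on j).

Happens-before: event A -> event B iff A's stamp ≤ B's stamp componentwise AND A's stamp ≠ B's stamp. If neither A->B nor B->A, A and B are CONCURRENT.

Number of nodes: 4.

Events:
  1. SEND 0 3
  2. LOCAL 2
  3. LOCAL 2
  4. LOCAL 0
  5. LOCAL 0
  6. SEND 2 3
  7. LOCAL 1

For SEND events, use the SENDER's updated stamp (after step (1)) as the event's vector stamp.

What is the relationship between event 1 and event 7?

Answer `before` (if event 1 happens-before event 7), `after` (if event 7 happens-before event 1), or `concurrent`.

Initial: VV[0]=[0, 0, 0, 0]
Initial: VV[1]=[0, 0, 0, 0]
Initial: VV[2]=[0, 0, 0, 0]
Initial: VV[3]=[0, 0, 0, 0]
Event 1: SEND 0->3: VV[0][0]++ -> VV[0]=[1, 0, 0, 0], msg_vec=[1, 0, 0, 0]; VV[3]=max(VV[3],msg_vec) then VV[3][3]++ -> VV[3]=[1, 0, 0, 1]
Event 2: LOCAL 2: VV[2][2]++ -> VV[2]=[0, 0, 1, 0]
Event 3: LOCAL 2: VV[2][2]++ -> VV[2]=[0, 0, 2, 0]
Event 4: LOCAL 0: VV[0][0]++ -> VV[0]=[2, 0, 0, 0]
Event 5: LOCAL 0: VV[0][0]++ -> VV[0]=[3, 0, 0, 0]
Event 6: SEND 2->3: VV[2][2]++ -> VV[2]=[0, 0, 3, 0], msg_vec=[0, 0, 3, 0]; VV[3]=max(VV[3],msg_vec) then VV[3][3]++ -> VV[3]=[1, 0, 3, 2]
Event 7: LOCAL 1: VV[1][1]++ -> VV[1]=[0, 1, 0, 0]
Event 1 stamp: [1, 0, 0, 0]
Event 7 stamp: [0, 1, 0, 0]
[1, 0, 0, 0] <= [0, 1, 0, 0]? False
[0, 1, 0, 0] <= [1, 0, 0, 0]? False
Relation: concurrent

Answer: concurrent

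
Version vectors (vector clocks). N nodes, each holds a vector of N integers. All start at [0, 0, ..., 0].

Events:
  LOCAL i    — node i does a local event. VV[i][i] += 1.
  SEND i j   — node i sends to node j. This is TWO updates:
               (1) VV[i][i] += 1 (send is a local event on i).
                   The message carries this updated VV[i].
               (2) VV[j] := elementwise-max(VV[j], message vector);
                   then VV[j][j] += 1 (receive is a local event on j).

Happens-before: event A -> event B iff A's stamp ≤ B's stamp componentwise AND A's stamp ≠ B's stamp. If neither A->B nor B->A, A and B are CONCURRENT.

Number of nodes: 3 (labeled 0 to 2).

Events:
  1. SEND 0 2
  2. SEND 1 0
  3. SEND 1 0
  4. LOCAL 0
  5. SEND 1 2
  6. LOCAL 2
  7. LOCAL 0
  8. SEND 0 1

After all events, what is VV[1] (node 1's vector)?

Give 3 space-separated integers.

Answer: 6 4 0

Derivation:
Initial: VV[0]=[0, 0, 0]
Initial: VV[1]=[0, 0, 0]
Initial: VV[2]=[0, 0, 0]
Event 1: SEND 0->2: VV[0][0]++ -> VV[0]=[1, 0, 0], msg_vec=[1, 0, 0]; VV[2]=max(VV[2],msg_vec) then VV[2][2]++ -> VV[2]=[1, 0, 1]
Event 2: SEND 1->0: VV[1][1]++ -> VV[1]=[0, 1, 0], msg_vec=[0, 1, 0]; VV[0]=max(VV[0],msg_vec) then VV[0][0]++ -> VV[0]=[2, 1, 0]
Event 3: SEND 1->0: VV[1][1]++ -> VV[1]=[0, 2, 0], msg_vec=[0, 2, 0]; VV[0]=max(VV[0],msg_vec) then VV[0][0]++ -> VV[0]=[3, 2, 0]
Event 4: LOCAL 0: VV[0][0]++ -> VV[0]=[4, 2, 0]
Event 5: SEND 1->2: VV[1][1]++ -> VV[1]=[0, 3, 0], msg_vec=[0, 3, 0]; VV[2]=max(VV[2],msg_vec) then VV[2][2]++ -> VV[2]=[1, 3, 2]
Event 6: LOCAL 2: VV[2][2]++ -> VV[2]=[1, 3, 3]
Event 7: LOCAL 0: VV[0][0]++ -> VV[0]=[5, 2, 0]
Event 8: SEND 0->1: VV[0][0]++ -> VV[0]=[6, 2, 0], msg_vec=[6, 2, 0]; VV[1]=max(VV[1],msg_vec) then VV[1][1]++ -> VV[1]=[6, 4, 0]
Final vectors: VV[0]=[6, 2, 0]; VV[1]=[6, 4, 0]; VV[2]=[1, 3, 3]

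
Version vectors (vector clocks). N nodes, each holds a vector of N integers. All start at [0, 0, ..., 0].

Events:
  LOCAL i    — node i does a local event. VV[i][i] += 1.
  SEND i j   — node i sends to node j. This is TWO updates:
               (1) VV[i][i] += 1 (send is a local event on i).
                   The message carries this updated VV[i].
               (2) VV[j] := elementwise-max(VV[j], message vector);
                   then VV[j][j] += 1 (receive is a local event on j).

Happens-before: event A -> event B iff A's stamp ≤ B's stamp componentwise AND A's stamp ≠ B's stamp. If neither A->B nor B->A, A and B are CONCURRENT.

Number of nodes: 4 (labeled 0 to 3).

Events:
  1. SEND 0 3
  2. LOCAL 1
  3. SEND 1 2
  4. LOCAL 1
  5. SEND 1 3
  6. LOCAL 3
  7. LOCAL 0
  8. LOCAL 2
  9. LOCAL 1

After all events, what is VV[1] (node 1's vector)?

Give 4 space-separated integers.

Initial: VV[0]=[0, 0, 0, 0]
Initial: VV[1]=[0, 0, 0, 0]
Initial: VV[2]=[0, 0, 0, 0]
Initial: VV[3]=[0, 0, 0, 0]
Event 1: SEND 0->3: VV[0][0]++ -> VV[0]=[1, 0, 0, 0], msg_vec=[1, 0, 0, 0]; VV[3]=max(VV[3],msg_vec) then VV[3][3]++ -> VV[3]=[1, 0, 0, 1]
Event 2: LOCAL 1: VV[1][1]++ -> VV[1]=[0, 1, 0, 0]
Event 3: SEND 1->2: VV[1][1]++ -> VV[1]=[0, 2, 0, 0], msg_vec=[0, 2, 0, 0]; VV[2]=max(VV[2],msg_vec) then VV[2][2]++ -> VV[2]=[0, 2, 1, 0]
Event 4: LOCAL 1: VV[1][1]++ -> VV[1]=[0, 3, 0, 0]
Event 5: SEND 1->3: VV[1][1]++ -> VV[1]=[0, 4, 0, 0], msg_vec=[0, 4, 0, 0]; VV[3]=max(VV[3],msg_vec) then VV[3][3]++ -> VV[3]=[1, 4, 0, 2]
Event 6: LOCAL 3: VV[3][3]++ -> VV[3]=[1, 4, 0, 3]
Event 7: LOCAL 0: VV[0][0]++ -> VV[0]=[2, 0, 0, 0]
Event 8: LOCAL 2: VV[2][2]++ -> VV[2]=[0, 2, 2, 0]
Event 9: LOCAL 1: VV[1][1]++ -> VV[1]=[0, 5, 0, 0]
Final vectors: VV[0]=[2, 0, 0, 0]; VV[1]=[0, 5, 0, 0]; VV[2]=[0, 2, 2, 0]; VV[3]=[1, 4, 0, 3]

Answer: 0 5 0 0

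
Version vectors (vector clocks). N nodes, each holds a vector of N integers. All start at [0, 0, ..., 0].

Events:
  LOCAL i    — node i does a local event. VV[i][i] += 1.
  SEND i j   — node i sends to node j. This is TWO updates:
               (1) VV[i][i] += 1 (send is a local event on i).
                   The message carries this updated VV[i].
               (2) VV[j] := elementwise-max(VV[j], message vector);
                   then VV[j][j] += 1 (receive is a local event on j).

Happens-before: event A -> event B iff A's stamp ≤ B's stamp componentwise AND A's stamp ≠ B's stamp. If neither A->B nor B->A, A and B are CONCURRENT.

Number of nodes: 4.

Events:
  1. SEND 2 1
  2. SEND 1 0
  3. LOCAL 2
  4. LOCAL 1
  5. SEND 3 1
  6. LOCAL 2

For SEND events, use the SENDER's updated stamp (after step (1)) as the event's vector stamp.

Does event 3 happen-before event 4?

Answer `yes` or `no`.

Answer: no

Derivation:
Initial: VV[0]=[0, 0, 0, 0]
Initial: VV[1]=[0, 0, 0, 0]
Initial: VV[2]=[0, 0, 0, 0]
Initial: VV[3]=[0, 0, 0, 0]
Event 1: SEND 2->1: VV[2][2]++ -> VV[2]=[0, 0, 1, 0], msg_vec=[0, 0, 1, 0]; VV[1]=max(VV[1],msg_vec) then VV[1][1]++ -> VV[1]=[0, 1, 1, 0]
Event 2: SEND 1->0: VV[1][1]++ -> VV[1]=[0, 2, 1, 0], msg_vec=[0, 2, 1, 0]; VV[0]=max(VV[0],msg_vec) then VV[0][0]++ -> VV[0]=[1, 2, 1, 0]
Event 3: LOCAL 2: VV[2][2]++ -> VV[2]=[0, 0, 2, 0]
Event 4: LOCAL 1: VV[1][1]++ -> VV[1]=[0, 3, 1, 0]
Event 5: SEND 3->1: VV[3][3]++ -> VV[3]=[0, 0, 0, 1], msg_vec=[0, 0, 0, 1]; VV[1]=max(VV[1],msg_vec) then VV[1][1]++ -> VV[1]=[0, 4, 1, 1]
Event 6: LOCAL 2: VV[2][2]++ -> VV[2]=[0, 0, 3, 0]
Event 3 stamp: [0, 0, 2, 0]
Event 4 stamp: [0, 3, 1, 0]
[0, 0, 2, 0] <= [0, 3, 1, 0]? False. Equal? False. Happens-before: False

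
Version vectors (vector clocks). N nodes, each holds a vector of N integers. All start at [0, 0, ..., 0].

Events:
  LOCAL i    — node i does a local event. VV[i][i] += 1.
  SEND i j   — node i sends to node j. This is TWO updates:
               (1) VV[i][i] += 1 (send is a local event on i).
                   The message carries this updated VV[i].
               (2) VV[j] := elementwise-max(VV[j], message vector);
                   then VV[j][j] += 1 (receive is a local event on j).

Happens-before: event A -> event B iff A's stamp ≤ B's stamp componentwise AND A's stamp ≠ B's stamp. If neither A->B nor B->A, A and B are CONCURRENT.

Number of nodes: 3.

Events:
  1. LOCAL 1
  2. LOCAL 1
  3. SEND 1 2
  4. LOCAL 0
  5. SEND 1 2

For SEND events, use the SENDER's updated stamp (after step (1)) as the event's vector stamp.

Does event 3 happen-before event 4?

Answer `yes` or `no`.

Answer: no

Derivation:
Initial: VV[0]=[0, 0, 0]
Initial: VV[1]=[0, 0, 0]
Initial: VV[2]=[0, 0, 0]
Event 1: LOCAL 1: VV[1][1]++ -> VV[1]=[0, 1, 0]
Event 2: LOCAL 1: VV[1][1]++ -> VV[1]=[0, 2, 0]
Event 3: SEND 1->2: VV[1][1]++ -> VV[1]=[0, 3, 0], msg_vec=[0, 3, 0]; VV[2]=max(VV[2],msg_vec) then VV[2][2]++ -> VV[2]=[0, 3, 1]
Event 4: LOCAL 0: VV[0][0]++ -> VV[0]=[1, 0, 0]
Event 5: SEND 1->2: VV[1][1]++ -> VV[1]=[0, 4, 0], msg_vec=[0, 4, 0]; VV[2]=max(VV[2],msg_vec) then VV[2][2]++ -> VV[2]=[0, 4, 2]
Event 3 stamp: [0, 3, 0]
Event 4 stamp: [1, 0, 0]
[0, 3, 0] <= [1, 0, 0]? False. Equal? False. Happens-before: False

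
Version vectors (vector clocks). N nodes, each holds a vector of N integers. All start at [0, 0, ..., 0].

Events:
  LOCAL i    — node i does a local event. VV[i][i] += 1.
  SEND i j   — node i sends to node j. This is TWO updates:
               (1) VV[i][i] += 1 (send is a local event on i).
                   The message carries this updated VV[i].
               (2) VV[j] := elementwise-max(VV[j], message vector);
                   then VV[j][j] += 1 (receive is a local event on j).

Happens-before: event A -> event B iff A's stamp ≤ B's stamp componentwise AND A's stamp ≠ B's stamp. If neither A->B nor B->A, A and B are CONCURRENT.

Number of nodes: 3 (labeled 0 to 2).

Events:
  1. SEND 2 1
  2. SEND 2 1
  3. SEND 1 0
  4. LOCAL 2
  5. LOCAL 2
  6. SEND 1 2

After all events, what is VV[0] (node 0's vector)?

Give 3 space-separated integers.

Answer: 1 3 2

Derivation:
Initial: VV[0]=[0, 0, 0]
Initial: VV[1]=[0, 0, 0]
Initial: VV[2]=[0, 0, 0]
Event 1: SEND 2->1: VV[2][2]++ -> VV[2]=[0, 0, 1], msg_vec=[0, 0, 1]; VV[1]=max(VV[1],msg_vec) then VV[1][1]++ -> VV[1]=[0, 1, 1]
Event 2: SEND 2->1: VV[2][2]++ -> VV[2]=[0, 0, 2], msg_vec=[0, 0, 2]; VV[1]=max(VV[1],msg_vec) then VV[1][1]++ -> VV[1]=[0, 2, 2]
Event 3: SEND 1->0: VV[1][1]++ -> VV[1]=[0, 3, 2], msg_vec=[0, 3, 2]; VV[0]=max(VV[0],msg_vec) then VV[0][0]++ -> VV[0]=[1, 3, 2]
Event 4: LOCAL 2: VV[2][2]++ -> VV[2]=[0, 0, 3]
Event 5: LOCAL 2: VV[2][2]++ -> VV[2]=[0, 0, 4]
Event 6: SEND 1->2: VV[1][1]++ -> VV[1]=[0, 4, 2], msg_vec=[0, 4, 2]; VV[2]=max(VV[2],msg_vec) then VV[2][2]++ -> VV[2]=[0, 4, 5]
Final vectors: VV[0]=[1, 3, 2]; VV[1]=[0, 4, 2]; VV[2]=[0, 4, 5]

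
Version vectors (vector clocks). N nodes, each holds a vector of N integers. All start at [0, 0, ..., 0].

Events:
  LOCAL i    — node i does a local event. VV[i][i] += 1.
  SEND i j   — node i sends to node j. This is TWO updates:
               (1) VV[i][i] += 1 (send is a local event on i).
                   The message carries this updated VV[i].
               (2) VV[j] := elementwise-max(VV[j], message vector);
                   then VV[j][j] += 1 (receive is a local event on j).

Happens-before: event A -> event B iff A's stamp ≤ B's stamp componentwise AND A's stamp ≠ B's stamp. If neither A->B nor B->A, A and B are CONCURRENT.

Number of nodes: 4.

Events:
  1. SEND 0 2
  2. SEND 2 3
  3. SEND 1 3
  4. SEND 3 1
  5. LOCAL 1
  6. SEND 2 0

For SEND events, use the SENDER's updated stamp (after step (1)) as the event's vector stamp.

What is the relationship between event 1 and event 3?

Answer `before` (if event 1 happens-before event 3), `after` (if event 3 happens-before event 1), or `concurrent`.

Initial: VV[0]=[0, 0, 0, 0]
Initial: VV[1]=[0, 0, 0, 0]
Initial: VV[2]=[0, 0, 0, 0]
Initial: VV[3]=[0, 0, 0, 0]
Event 1: SEND 0->2: VV[0][0]++ -> VV[0]=[1, 0, 0, 0], msg_vec=[1, 0, 0, 0]; VV[2]=max(VV[2],msg_vec) then VV[2][2]++ -> VV[2]=[1, 0, 1, 0]
Event 2: SEND 2->3: VV[2][2]++ -> VV[2]=[1, 0, 2, 0], msg_vec=[1, 0, 2, 0]; VV[3]=max(VV[3],msg_vec) then VV[3][3]++ -> VV[3]=[1, 0, 2, 1]
Event 3: SEND 1->3: VV[1][1]++ -> VV[1]=[0, 1, 0, 0], msg_vec=[0, 1, 0, 0]; VV[3]=max(VV[3],msg_vec) then VV[3][3]++ -> VV[3]=[1, 1, 2, 2]
Event 4: SEND 3->1: VV[3][3]++ -> VV[3]=[1, 1, 2, 3], msg_vec=[1, 1, 2, 3]; VV[1]=max(VV[1],msg_vec) then VV[1][1]++ -> VV[1]=[1, 2, 2, 3]
Event 5: LOCAL 1: VV[1][1]++ -> VV[1]=[1, 3, 2, 3]
Event 6: SEND 2->0: VV[2][2]++ -> VV[2]=[1, 0, 3, 0], msg_vec=[1, 0, 3, 0]; VV[0]=max(VV[0],msg_vec) then VV[0][0]++ -> VV[0]=[2, 0, 3, 0]
Event 1 stamp: [1, 0, 0, 0]
Event 3 stamp: [0, 1, 0, 0]
[1, 0, 0, 0] <= [0, 1, 0, 0]? False
[0, 1, 0, 0] <= [1, 0, 0, 0]? False
Relation: concurrent

Answer: concurrent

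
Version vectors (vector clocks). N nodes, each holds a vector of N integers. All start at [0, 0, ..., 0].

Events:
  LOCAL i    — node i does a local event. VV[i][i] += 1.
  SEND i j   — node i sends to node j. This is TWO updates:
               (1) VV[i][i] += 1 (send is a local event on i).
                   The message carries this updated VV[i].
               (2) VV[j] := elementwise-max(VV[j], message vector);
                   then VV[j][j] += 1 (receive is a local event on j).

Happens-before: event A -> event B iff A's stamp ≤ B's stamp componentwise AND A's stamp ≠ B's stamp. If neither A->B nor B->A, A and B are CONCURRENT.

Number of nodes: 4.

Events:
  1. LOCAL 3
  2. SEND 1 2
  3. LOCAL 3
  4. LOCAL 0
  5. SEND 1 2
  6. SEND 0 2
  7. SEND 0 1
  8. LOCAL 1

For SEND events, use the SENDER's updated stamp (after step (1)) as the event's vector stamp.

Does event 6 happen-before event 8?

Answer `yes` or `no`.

Answer: yes

Derivation:
Initial: VV[0]=[0, 0, 0, 0]
Initial: VV[1]=[0, 0, 0, 0]
Initial: VV[2]=[0, 0, 0, 0]
Initial: VV[3]=[0, 0, 0, 0]
Event 1: LOCAL 3: VV[3][3]++ -> VV[3]=[0, 0, 0, 1]
Event 2: SEND 1->2: VV[1][1]++ -> VV[1]=[0, 1, 0, 0], msg_vec=[0, 1, 0, 0]; VV[2]=max(VV[2],msg_vec) then VV[2][2]++ -> VV[2]=[0, 1, 1, 0]
Event 3: LOCAL 3: VV[3][3]++ -> VV[3]=[0, 0, 0, 2]
Event 4: LOCAL 0: VV[0][0]++ -> VV[0]=[1, 0, 0, 0]
Event 5: SEND 1->2: VV[1][1]++ -> VV[1]=[0, 2, 0, 0], msg_vec=[0, 2, 0, 0]; VV[2]=max(VV[2],msg_vec) then VV[2][2]++ -> VV[2]=[0, 2, 2, 0]
Event 6: SEND 0->2: VV[0][0]++ -> VV[0]=[2, 0, 0, 0], msg_vec=[2, 0, 0, 0]; VV[2]=max(VV[2],msg_vec) then VV[2][2]++ -> VV[2]=[2, 2, 3, 0]
Event 7: SEND 0->1: VV[0][0]++ -> VV[0]=[3, 0, 0, 0], msg_vec=[3, 0, 0, 0]; VV[1]=max(VV[1],msg_vec) then VV[1][1]++ -> VV[1]=[3, 3, 0, 0]
Event 8: LOCAL 1: VV[1][1]++ -> VV[1]=[3, 4, 0, 0]
Event 6 stamp: [2, 0, 0, 0]
Event 8 stamp: [3, 4, 0, 0]
[2, 0, 0, 0] <= [3, 4, 0, 0]? True. Equal? False. Happens-before: True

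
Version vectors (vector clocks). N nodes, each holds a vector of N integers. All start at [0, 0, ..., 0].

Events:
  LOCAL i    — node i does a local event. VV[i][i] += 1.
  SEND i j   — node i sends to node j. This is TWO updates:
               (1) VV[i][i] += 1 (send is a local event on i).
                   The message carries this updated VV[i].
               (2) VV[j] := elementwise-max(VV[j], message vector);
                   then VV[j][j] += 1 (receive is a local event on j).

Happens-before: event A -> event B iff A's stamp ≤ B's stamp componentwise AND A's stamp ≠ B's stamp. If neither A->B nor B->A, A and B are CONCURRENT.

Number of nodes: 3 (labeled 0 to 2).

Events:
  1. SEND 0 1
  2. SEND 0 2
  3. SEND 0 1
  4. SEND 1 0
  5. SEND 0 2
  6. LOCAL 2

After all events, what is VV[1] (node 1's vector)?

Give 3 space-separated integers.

Answer: 3 3 0

Derivation:
Initial: VV[0]=[0, 0, 0]
Initial: VV[1]=[0, 0, 0]
Initial: VV[2]=[0, 0, 0]
Event 1: SEND 0->1: VV[0][0]++ -> VV[0]=[1, 0, 0], msg_vec=[1, 0, 0]; VV[1]=max(VV[1],msg_vec) then VV[1][1]++ -> VV[1]=[1, 1, 0]
Event 2: SEND 0->2: VV[0][0]++ -> VV[0]=[2, 0, 0], msg_vec=[2, 0, 0]; VV[2]=max(VV[2],msg_vec) then VV[2][2]++ -> VV[2]=[2, 0, 1]
Event 3: SEND 0->1: VV[0][0]++ -> VV[0]=[3, 0, 0], msg_vec=[3, 0, 0]; VV[1]=max(VV[1],msg_vec) then VV[1][1]++ -> VV[1]=[3, 2, 0]
Event 4: SEND 1->0: VV[1][1]++ -> VV[1]=[3, 3, 0], msg_vec=[3, 3, 0]; VV[0]=max(VV[0],msg_vec) then VV[0][0]++ -> VV[0]=[4, 3, 0]
Event 5: SEND 0->2: VV[0][0]++ -> VV[0]=[5, 3, 0], msg_vec=[5, 3, 0]; VV[2]=max(VV[2],msg_vec) then VV[2][2]++ -> VV[2]=[5, 3, 2]
Event 6: LOCAL 2: VV[2][2]++ -> VV[2]=[5, 3, 3]
Final vectors: VV[0]=[5, 3, 0]; VV[1]=[3, 3, 0]; VV[2]=[5, 3, 3]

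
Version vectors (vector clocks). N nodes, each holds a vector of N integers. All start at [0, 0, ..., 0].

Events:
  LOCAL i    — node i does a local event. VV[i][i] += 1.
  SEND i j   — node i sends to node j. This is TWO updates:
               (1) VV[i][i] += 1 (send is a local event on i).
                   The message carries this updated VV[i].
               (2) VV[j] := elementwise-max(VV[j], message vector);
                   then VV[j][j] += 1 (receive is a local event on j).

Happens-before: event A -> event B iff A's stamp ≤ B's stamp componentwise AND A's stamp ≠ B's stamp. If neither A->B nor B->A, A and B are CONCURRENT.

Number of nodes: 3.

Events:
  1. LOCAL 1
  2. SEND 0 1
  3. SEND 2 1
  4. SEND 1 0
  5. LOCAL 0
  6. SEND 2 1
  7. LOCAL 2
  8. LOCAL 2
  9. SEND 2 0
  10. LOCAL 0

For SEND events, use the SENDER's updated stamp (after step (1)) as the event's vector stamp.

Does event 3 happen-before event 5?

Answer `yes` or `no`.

Answer: yes

Derivation:
Initial: VV[0]=[0, 0, 0]
Initial: VV[1]=[0, 0, 0]
Initial: VV[2]=[0, 0, 0]
Event 1: LOCAL 1: VV[1][1]++ -> VV[1]=[0, 1, 0]
Event 2: SEND 0->1: VV[0][0]++ -> VV[0]=[1, 0, 0], msg_vec=[1, 0, 0]; VV[1]=max(VV[1],msg_vec) then VV[1][1]++ -> VV[1]=[1, 2, 0]
Event 3: SEND 2->1: VV[2][2]++ -> VV[2]=[0, 0, 1], msg_vec=[0, 0, 1]; VV[1]=max(VV[1],msg_vec) then VV[1][1]++ -> VV[1]=[1, 3, 1]
Event 4: SEND 1->0: VV[1][1]++ -> VV[1]=[1, 4, 1], msg_vec=[1, 4, 1]; VV[0]=max(VV[0],msg_vec) then VV[0][0]++ -> VV[0]=[2, 4, 1]
Event 5: LOCAL 0: VV[0][0]++ -> VV[0]=[3, 4, 1]
Event 6: SEND 2->1: VV[2][2]++ -> VV[2]=[0, 0, 2], msg_vec=[0, 0, 2]; VV[1]=max(VV[1],msg_vec) then VV[1][1]++ -> VV[1]=[1, 5, 2]
Event 7: LOCAL 2: VV[2][2]++ -> VV[2]=[0, 0, 3]
Event 8: LOCAL 2: VV[2][2]++ -> VV[2]=[0, 0, 4]
Event 9: SEND 2->0: VV[2][2]++ -> VV[2]=[0, 0, 5], msg_vec=[0, 0, 5]; VV[0]=max(VV[0],msg_vec) then VV[0][0]++ -> VV[0]=[4, 4, 5]
Event 10: LOCAL 0: VV[0][0]++ -> VV[0]=[5, 4, 5]
Event 3 stamp: [0, 0, 1]
Event 5 stamp: [3, 4, 1]
[0, 0, 1] <= [3, 4, 1]? True. Equal? False. Happens-before: True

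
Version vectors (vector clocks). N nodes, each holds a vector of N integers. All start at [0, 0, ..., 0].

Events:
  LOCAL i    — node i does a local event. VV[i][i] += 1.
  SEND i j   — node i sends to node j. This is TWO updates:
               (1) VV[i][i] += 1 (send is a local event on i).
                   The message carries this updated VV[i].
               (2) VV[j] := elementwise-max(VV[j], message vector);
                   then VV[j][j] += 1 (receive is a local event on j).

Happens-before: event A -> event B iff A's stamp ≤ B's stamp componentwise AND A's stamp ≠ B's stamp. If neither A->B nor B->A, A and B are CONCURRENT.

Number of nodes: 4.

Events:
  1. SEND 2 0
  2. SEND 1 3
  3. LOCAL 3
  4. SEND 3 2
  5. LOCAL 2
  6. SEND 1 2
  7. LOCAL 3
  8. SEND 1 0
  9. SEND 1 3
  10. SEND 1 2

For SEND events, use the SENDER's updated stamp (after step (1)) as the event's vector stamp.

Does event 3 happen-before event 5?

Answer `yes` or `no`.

Answer: yes

Derivation:
Initial: VV[0]=[0, 0, 0, 0]
Initial: VV[1]=[0, 0, 0, 0]
Initial: VV[2]=[0, 0, 0, 0]
Initial: VV[3]=[0, 0, 0, 0]
Event 1: SEND 2->0: VV[2][2]++ -> VV[2]=[0, 0, 1, 0], msg_vec=[0, 0, 1, 0]; VV[0]=max(VV[0],msg_vec) then VV[0][0]++ -> VV[0]=[1, 0, 1, 0]
Event 2: SEND 1->3: VV[1][1]++ -> VV[1]=[0, 1, 0, 0], msg_vec=[0, 1, 0, 0]; VV[3]=max(VV[3],msg_vec) then VV[3][3]++ -> VV[3]=[0, 1, 0, 1]
Event 3: LOCAL 3: VV[3][3]++ -> VV[3]=[0, 1, 0, 2]
Event 4: SEND 3->2: VV[3][3]++ -> VV[3]=[0, 1, 0, 3], msg_vec=[0, 1, 0, 3]; VV[2]=max(VV[2],msg_vec) then VV[2][2]++ -> VV[2]=[0, 1, 2, 3]
Event 5: LOCAL 2: VV[2][2]++ -> VV[2]=[0, 1, 3, 3]
Event 6: SEND 1->2: VV[1][1]++ -> VV[1]=[0, 2, 0, 0], msg_vec=[0, 2, 0, 0]; VV[2]=max(VV[2],msg_vec) then VV[2][2]++ -> VV[2]=[0, 2, 4, 3]
Event 7: LOCAL 3: VV[3][3]++ -> VV[3]=[0, 1, 0, 4]
Event 8: SEND 1->0: VV[1][1]++ -> VV[1]=[0, 3, 0, 0], msg_vec=[0, 3, 0, 0]; VV[0]=max(VV[0],msg_vec) then VV[0][0]++ -> VV[0]=[2, 3, 1, 0]
Event 9: SEND 1->3: VV[1][1]++ -> VV[1]=[0, 4, 0, 0], msg_vec=[0, 4, 0, 0]; VV[3]=max(VV[3],msg_vec) then VV[3][3]++ -> VV[3]=[0, 4, 0, 5]
Event 10: SEND 1->2: VV[1][1]++ -> VV[1]=[0, 5, 0, 0], msg_vec=[0, 5, 0, 0]; VV[2]=max(VV[2],msg_vec) then VV[2][2]++ -> VV[2]=[0, 5, 5, 3]
Event 3 stamp: [0, 1, 0, 2]
Event 5 stamp: [0, 1, 3, 3]
[0, 1, 0, 2] <= [0, 1, 3, 3]? True. Equal? False. Happens-before: True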